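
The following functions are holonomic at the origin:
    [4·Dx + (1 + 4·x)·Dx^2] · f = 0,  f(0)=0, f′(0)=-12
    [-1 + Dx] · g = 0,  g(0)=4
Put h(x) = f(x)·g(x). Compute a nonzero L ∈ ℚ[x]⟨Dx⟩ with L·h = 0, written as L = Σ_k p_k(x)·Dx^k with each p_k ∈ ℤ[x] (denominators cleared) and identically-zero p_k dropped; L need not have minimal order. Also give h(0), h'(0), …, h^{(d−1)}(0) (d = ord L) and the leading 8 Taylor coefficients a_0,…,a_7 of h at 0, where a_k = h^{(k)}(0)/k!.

L = (-3 + 4·x) + (2 - 8·x)·Dx + (1 + 4·x)·Dx^2  (order 2).
h: a_k = 0, -48, 48, -184, 552, -9018/5, 18238/3, -2205587/105, …
ICs: h(0) = 0, h′(0) = -48.

f: a_k = 0, -12, 24, -64, 192, -3072/5, 2048, -49152/7, …
g: a_k = 4, 4, 2, 2/3, 1/6, 1/30, 1/180, 1/1260, …
Sym-product of L_f,L_g gives L₀ (≤ ord 2).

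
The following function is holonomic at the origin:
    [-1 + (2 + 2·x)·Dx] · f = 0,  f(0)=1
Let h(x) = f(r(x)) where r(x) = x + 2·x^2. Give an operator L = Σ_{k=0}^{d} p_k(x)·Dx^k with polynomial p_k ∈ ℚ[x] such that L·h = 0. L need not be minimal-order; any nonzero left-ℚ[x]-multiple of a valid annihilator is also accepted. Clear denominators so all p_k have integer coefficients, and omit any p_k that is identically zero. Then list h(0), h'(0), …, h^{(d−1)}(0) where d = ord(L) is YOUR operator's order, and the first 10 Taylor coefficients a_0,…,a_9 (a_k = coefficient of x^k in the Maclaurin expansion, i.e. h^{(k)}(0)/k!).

f: a_k = 1, 1/2, -1/8, 1/16, -5/128, 7/256, -21/1024, 33/2048, -429/32768, 715/65536, …
h₀=f(r): pull back L_f along r ⇒ L₀.
L = (-1 - 4·x) + (2 + 2·x + 4·x^2)·Dx  (order 1).
h: a_k = 1, 1/2, 7/8, -7/16, -21/128, 119/256, -189/1024, -791/2048, 17843/32768, 4011/65536, …
ICs: h(0) = 1.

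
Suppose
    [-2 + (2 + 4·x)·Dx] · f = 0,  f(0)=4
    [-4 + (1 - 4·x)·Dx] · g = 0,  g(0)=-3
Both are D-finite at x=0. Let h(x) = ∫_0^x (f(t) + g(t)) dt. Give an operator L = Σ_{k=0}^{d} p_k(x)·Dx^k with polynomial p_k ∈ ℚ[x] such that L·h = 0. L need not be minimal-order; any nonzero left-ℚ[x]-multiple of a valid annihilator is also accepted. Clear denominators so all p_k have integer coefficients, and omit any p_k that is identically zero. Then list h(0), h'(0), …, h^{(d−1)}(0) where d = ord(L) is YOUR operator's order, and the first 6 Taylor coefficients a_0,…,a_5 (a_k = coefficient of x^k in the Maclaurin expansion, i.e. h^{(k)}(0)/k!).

f: a_k = 4, 4, -2, 2, -5/2, 7/2, …
g: a_k = -3, -12, -48, -192, -768, -3072, …
Sum ⇒ L₀ = lclm(L_f,L_g) in ℚ(x)⟨Dx⟩.
h=∫₀ˣh₀: take L = L₀·Dx.
L = (12 + 16·x)·Dx + (-11 - 40·x - 48·x^2)·Dx^2 + (1 + 2·x - 16·x^2 - 32·x^3)·Dx^3  (order 3).
h: a_k = 0, 1, -4, -50/3, -95/2, -1541/10, …
ICs: h(0) = 0, h′(0) = 1, h′′(0) = -8.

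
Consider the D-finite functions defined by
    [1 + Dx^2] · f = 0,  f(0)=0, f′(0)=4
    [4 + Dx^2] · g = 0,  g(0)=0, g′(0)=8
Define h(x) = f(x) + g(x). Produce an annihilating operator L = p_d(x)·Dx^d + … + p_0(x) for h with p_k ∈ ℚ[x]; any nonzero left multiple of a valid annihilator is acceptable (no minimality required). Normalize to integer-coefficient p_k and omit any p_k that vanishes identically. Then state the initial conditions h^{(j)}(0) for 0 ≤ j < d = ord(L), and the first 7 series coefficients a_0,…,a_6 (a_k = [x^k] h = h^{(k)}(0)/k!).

f: a_k = 0, 4, 0, -2/3, 0, 1/30, 0, …
g: a_k = 0, 8, 0, -16/3, 0, 16/15, 0, …
L₀ := lclm(L_f,L_g); ord L₀ ≤ 2+2.
L = 4 + 5·Dx^2 + Dx^4  (order 4).
h: a_k = 0, 12, 0, -6, 0, 11/10, 0, …
ICs: h(0) = 0, h′(0) = 12, h′′(0) = 0, h′′′(0) = -36.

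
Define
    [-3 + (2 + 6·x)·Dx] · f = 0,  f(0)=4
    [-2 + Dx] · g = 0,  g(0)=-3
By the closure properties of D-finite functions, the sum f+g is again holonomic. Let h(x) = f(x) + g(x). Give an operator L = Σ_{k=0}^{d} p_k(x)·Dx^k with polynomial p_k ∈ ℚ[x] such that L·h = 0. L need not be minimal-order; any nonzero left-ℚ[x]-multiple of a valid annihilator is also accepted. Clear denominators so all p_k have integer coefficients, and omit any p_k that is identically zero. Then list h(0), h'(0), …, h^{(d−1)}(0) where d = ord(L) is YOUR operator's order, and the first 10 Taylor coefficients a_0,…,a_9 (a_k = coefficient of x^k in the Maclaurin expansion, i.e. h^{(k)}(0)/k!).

f: a_k = 4, 6, -9/2, 27/4, -405/32, 1701/64, -15309/256, 72171/512, -2814669/8192, 14073345/16384, …
g: a_k = -3, -6, -6, -4, -2, -4/5, -4/15, -8/105, -2/105, -4/945, …
f+g: L₀ = lclm(L_f,L_g), ord ≤ 1+1.
L = (42 + 72·x) + (-25 - 96·x - 144·x^2)·Dx + (2 + 30·x + 72·x^2)·Dx^2  (order 2).
h: a_k = 1, 0, -21/2, 11/4, -469/32, 8249/320, -230659/3840, 7573859/53760, -295556629/860160, 13299245489/15482880, …
ICs: h(0) = 1, h′(0) = 0.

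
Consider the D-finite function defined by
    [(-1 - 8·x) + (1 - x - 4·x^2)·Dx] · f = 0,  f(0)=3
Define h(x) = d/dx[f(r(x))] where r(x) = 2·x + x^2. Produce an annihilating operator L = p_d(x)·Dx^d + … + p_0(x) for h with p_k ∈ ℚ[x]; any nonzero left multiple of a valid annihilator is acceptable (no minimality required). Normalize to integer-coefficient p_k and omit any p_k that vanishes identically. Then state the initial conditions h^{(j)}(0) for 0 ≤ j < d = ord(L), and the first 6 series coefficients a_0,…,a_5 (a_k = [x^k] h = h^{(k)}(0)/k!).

L = (21 + 150·x + 987·x^2 + 2192·x^3 + 2148·x^4 + 960·x^5 + 160·x^6) + (-1 - 15·x + 27·x^2 + 345·x^3 + 700·x^4 + 588·x^5 + 224·x^6 + 32·x^7)·Dx  (order 1).
h: a_k = 6, 126, 828, 6924, 45930, 314802, …
ICs: h(0) = 6.

f: a_k = 3, 3, 15, 27, 87, 195, …
h₀=f(r): pull back L_f along r ⇒ L₀.
h=h₀': d/dx-closure on L₀ ⇒ L.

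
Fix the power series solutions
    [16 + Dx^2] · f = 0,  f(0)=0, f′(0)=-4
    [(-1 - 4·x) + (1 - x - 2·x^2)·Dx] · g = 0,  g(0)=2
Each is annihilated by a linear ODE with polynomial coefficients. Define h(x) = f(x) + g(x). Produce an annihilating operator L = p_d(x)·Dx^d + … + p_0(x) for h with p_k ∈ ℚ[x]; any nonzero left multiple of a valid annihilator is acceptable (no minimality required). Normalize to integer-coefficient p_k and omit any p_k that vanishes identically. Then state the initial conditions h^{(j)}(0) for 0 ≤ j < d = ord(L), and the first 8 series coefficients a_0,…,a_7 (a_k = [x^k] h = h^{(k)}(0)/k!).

L = (-368 - 1408·x + 256·x^2 - 512·x^3 - 2560·x^4 - 2048·x^5) + (176 - 336·x - 384·x^2 + 1024·x^3 + 384·x^4 - 1536·x^5 - 1024·x^6)·Dx + (-23 - 88·x + 16·x^2 - 32·x^3 - 160·x^4 - 128·x^5)·Dx^2 + (11 - 21·x - 24·x^2 + 64·x^3 + 24·x^4 - 96·x^5 - 64·x^6)·Dx^3  (order 3).
h: a_k = 2, -2, 6, 62/3, 22, 502/15, 86, 54574/315, …
ICs: h(0) = 2, h′(0) = -2, h′′(0) = 12.

f: a_k = 0, -4, 0, 32/3, 0, -128/15, 0, 1024/315, …
g: a_k = 2, 2, 6, 10, 22, 42, 86, 170, …
Sum ⇒ L₀ = lclm(L_f,L_g) in ℚ(x)⟨Dx⟩.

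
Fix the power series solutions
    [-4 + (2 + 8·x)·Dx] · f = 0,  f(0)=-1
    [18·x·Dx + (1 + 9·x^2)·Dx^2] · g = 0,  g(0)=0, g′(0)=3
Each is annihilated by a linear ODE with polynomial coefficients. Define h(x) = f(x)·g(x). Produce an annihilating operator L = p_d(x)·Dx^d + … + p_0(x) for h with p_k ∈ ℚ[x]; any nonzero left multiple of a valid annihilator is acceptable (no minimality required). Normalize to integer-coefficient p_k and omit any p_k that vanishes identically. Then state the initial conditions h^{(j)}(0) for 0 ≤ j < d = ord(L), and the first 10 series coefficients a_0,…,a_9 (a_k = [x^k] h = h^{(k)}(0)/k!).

f: a_k = -1, -2, 2, -4, 10, -28, 84, -264, 858, -2860, …
g: a_k = 0, 3, 0, -9, 0, 243/5, 0, -2187/7, 0, 2187, …
Product ⇒ symmetric product L₀, ord ≤ 2.
L = (12 - 36·x - 36·x^2) + (-4 + 2·x + 108·x^2 + 144·x^3)·Dx + (1 + 8·x + 25·x^2 + 72·x^3 + 144·x^4)·Dx^2  (order 2).
h: a_k = 0, -3, -6, 15, 6, -183/5, -726/5, 20007/35, -3834/35, -3555/7, …
ICs: h(0) = 0, h′(0) = -3.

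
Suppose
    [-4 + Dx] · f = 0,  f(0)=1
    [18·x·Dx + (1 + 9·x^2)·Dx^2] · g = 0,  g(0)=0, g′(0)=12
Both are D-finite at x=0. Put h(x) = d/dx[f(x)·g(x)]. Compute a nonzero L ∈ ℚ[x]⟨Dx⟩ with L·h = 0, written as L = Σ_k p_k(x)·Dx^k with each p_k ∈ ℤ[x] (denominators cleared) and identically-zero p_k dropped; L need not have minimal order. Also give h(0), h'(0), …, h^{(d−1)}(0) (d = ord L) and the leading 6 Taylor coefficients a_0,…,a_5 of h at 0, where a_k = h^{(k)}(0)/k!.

f: a_k = 1, 4, 8, 32/3, 32/3, 128/15, …
g: a_k = 0, 12, 0, -36, 0, 972/5, …
Product ⇒ symmetric product L₀, ord ≤ 2.
h₀' ⇒ L via d/dx closure of L₀.
L = (-4 - 288·x + 1548·x^2 - 2592·x^3 + 2592·x^4) + (-7 + 108·x - 531·x^2 + 972·x^3 - 1296·x^4)·Dx + (2 - 9·x + 36·x^2 - 81·x^3 + 162·x^4)·Dx^2  (order 2).
h: a_k = 12, 96, 180, -64, 172, 2976, …
ICs: h(0) = 12, h′(0) = 96.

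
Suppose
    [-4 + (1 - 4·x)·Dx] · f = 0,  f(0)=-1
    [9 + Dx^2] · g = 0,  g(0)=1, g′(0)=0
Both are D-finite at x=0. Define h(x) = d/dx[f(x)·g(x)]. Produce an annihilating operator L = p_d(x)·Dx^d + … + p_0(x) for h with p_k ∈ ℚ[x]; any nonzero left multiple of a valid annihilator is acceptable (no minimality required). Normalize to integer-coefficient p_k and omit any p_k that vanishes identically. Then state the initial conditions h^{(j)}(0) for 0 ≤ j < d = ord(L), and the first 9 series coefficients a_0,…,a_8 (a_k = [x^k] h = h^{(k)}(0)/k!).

L = (-23 - 72·x + 144·x^2) + (-8 + 32·x)·Dx + (1 - 8·x + 16·x^2)·Dx^2  (order 2).
h: a_k = -4, -23, -138, -1499/2, -7495/2, -719277/40, -1678313/20, -214824793/560, -1933423137/1120, …
ICs: h(0) = -4, h′(0) = -23.

f: a_k = -1, -4, -16, -64, -256, -1024, -4096, -16384, -65536, …
g: a_k = 1, 0, -9/2, 0, 27/8, 0, -81/80, 0, 729/4480, …
Sym-product of L_f,L_g gives L₀ (≤ ord 2).
Differentiate: ansatz ord ≤ ord L₀ ⇒ L.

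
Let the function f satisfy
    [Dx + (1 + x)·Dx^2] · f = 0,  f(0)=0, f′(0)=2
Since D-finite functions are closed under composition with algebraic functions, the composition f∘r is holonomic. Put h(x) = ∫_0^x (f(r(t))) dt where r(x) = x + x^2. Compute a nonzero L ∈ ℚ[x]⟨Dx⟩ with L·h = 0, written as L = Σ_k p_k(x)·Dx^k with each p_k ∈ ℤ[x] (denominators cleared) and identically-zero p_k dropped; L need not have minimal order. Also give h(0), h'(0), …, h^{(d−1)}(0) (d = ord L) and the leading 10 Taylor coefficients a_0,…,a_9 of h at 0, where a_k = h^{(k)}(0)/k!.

f: a_k = 0, 2, -1, 2/3, -1/2, 2/5, -1/3, 2/7, -1/4, 2/9, …
Substitute x→r, Dx→(1/r')Dx; clear ⇒ L₀.
h=∫h₀ ⇒ L = L₀·Dx.
L = (-1 + 2·x + 2·x^2)·Dx^2 + (1 + 3·x + 3·x^2 + 2·x^3)·Dx^3  (order 3).
h: a_k = 0, 0, 1, 1/3, -1/3, 1/10, 1/15, -2/21, 1/28, 1/36, …
ICs: h(0) = 0, h′(0) = 0, h′′(0) = 2.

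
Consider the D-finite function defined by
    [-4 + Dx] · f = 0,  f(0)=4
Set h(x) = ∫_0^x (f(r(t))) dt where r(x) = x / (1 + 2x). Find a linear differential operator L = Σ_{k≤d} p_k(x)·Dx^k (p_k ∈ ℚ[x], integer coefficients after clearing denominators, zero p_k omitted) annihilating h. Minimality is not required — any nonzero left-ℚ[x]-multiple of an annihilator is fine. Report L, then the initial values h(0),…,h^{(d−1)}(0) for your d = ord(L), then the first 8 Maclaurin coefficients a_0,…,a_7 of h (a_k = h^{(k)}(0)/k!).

f: a_k = 4, 16, 32, 128/3, 128/3, 512/15, 1024/45, 4096/315, …
f∘r: x↦r, Dx↦Dx/r' in L_f ⇒ L₀.
h=∫h₀ ⇒ L = L₀·Dx.
L = -4·Dx + (1 + 4·x + 4·x^2)·Dx^2  (order 2).
h: a_k = 0, 4, 8, 0, -16/3, 128/15, -128/15, 1024/315, …
ICs: h(0) = 0, h′(0) = 4.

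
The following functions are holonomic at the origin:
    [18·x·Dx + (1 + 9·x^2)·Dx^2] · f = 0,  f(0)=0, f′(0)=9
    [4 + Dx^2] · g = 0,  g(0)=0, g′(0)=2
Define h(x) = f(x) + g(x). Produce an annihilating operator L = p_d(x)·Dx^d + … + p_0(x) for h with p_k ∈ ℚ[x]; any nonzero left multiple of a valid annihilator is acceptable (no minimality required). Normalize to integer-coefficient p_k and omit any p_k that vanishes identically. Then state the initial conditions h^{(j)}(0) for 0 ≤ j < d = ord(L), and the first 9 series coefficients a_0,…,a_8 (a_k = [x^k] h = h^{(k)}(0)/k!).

f: a_k = 0, 9, 0, -27, 0, 729/5, 0, -6561/7, 0, …
g: a_k = 0, 2, 0, -4/3, 0, 4/15, 0, -8/315, 0, …
Sum ⇒ L₀ = lclm(L_f,L_g) in ℚ(x)⟨Dx⟩.
L = (-3744·x + 37584·x^3 + 11664·x^5)·Dx + (-28 + 864·x^2 + 10692·x^4 + 5832·x^6)·Dx^2 + (-936·x + 9396·x^3 + 2916·x^5)·Dx^3 + (-7 + 216·x^2 + 2673·x^4 + 1458·x^6)·Dx^4  (order 4).
h: a_k = 0, 11, 0, -85/3, 0, 2191/15, 0, -42179/45, 0, …
ICs: h(0) = 0, h′(0) = 11, h′′(0) = 0, h′′′(0) = -170.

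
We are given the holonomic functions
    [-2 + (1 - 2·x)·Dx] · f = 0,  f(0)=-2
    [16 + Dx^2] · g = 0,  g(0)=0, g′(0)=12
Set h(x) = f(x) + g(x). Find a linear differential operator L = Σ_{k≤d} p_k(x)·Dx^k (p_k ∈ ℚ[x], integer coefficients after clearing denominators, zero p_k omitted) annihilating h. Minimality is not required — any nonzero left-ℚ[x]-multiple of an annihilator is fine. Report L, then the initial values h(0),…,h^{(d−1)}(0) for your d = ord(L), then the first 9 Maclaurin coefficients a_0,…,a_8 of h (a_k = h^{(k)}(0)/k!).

f: a_k = -2, -4, -8, -16, -32, -64, -128, -256, -512, …
g: a_k = 0, 12, 0, -32, 0, 128/5, 0, -1024/105, 0, …
f+g: L₀ = lclm(L_f,L_g), ord ≤ 1+2.
L = (160 - 256·x + 256·x^2) + (-48 + 224·x - 384·x^2 + 256·x^3)·Dx + (10 - 16·x + 16·x^2)·Dx^2 + (-3 + 14·x - 24·x^2 + 16·x^3)·Dx^3  (order 3).
h: a_k = -2, 8, -8, -48, -32, -192/5, -128, -27904/105, -512, …
ICs: h(0) = -2, h′(0) = 8, h′′(0) = -16.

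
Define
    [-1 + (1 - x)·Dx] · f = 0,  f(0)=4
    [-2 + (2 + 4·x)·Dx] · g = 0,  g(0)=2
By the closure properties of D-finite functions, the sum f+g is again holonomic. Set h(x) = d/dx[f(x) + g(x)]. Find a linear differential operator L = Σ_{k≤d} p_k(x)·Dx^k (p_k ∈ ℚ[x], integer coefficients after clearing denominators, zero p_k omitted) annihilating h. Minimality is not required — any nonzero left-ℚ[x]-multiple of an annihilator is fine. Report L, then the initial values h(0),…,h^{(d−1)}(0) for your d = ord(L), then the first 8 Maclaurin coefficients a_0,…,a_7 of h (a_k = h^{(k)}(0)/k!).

f: a_k = 4, 4, 4, 4, 4, 4, 4, 4, …
g: a_k = 2, 2, -1, 1, -5/4, 7/4, -21/8, 33/8, …
Sum ⇒ L₀ = lclm(L_f,L_g) in ℚ(x)⟨Dx⟩.
Derive L from L₀ (diff closure).
L = (-4 - 2·x) + (-1 - 10·x - 7·x^2)·Dx + (1 + 2·x - x^2 - 2·x^3)·Dx^2  (order 2).
h: a_k = 6, 6, 15, 11, 115/4, 33/4, 455/8, -173/8, …
ICs: h(0) = 6, h′(0) = 6.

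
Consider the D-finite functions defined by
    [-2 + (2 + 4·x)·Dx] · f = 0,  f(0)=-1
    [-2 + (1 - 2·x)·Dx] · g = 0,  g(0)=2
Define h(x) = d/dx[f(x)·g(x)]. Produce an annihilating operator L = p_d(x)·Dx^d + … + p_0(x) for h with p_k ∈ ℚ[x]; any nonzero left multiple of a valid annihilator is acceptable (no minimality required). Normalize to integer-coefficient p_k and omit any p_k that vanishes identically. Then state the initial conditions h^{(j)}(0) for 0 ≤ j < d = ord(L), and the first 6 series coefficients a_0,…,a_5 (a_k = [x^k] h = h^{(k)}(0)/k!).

f: a_k = -1, -1, 1/2, -1/2, 5/8, -7/8, …
g: a_k = 2, 4, 8, 16, 32, 64, …
Product ⇒ symmetric product L₀, ord ≤ 1.
Derive L from L₀ (diff closure).
L = (11 + 36·x + 12·x^2) + (-3 - 2·x + 12·x^2 + 8·x^3)·Dx  (order 1).
h: a_k = -6, -22, -69, -179, -1825/4, -4317/4, …
ICs: h(0) = -6.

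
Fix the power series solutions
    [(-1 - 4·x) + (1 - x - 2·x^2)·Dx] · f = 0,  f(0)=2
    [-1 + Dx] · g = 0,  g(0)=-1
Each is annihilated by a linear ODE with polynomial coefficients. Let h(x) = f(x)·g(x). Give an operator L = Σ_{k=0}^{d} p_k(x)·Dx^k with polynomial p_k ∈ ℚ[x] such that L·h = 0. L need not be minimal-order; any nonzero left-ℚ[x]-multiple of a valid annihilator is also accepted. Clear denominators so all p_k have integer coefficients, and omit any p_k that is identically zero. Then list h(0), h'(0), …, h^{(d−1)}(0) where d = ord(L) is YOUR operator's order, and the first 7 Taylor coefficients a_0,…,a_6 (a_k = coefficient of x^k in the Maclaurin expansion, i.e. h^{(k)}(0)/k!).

f: a_k = 2, 2, 6, 10, 22, 42, 86, …
g: a_k = -1, -1, -1/2, -1/6, -1/24, -1/120, -1/720, …
f·g: L₀ = L_f ⊗_s L_g, ord ≤ 1·1.
L = (2 + 3·x - 2·x^2) + (-1 + x + 2·x^2)·Dx  (order 1).
h: a_k = -2, -4, -9, -52/3, -425/12, -701/10, -50737/360, …
ICs: h(0) = -2.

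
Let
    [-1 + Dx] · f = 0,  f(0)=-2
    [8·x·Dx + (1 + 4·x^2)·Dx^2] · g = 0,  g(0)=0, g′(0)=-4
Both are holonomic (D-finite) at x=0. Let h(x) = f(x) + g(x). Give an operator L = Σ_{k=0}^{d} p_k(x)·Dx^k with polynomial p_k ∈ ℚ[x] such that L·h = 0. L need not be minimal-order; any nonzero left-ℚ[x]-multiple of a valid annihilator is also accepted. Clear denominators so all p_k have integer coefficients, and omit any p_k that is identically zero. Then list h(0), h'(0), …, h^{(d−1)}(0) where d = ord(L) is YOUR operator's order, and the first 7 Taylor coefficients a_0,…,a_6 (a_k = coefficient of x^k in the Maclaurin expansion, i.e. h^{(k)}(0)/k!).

f: a_k = -2, -2, -1, -1/3, -1/12, -1/60, -1/360, …
g: a_k = 0, -4, 0, 16/3, 0, -64/5, 0, …
h₀=f+g: left-lcm gives L₀, ord ≤ 3.
L = (8 - 8·x - 96·x^2 - 32·x^3)·Dx + (-9 + 88·x^2 - 16·x^4)·Dx^2 + (1 + 8·x + 8·x^2 + 32·x^3 + 16·x^4)·Dx^3  (order 3).
h: a_k = -2, -6, -1, 5, -1/12, -769/60, -1/360, …
ICs: h(0) = -2, h′(0) = -6, h′′(0) = -2.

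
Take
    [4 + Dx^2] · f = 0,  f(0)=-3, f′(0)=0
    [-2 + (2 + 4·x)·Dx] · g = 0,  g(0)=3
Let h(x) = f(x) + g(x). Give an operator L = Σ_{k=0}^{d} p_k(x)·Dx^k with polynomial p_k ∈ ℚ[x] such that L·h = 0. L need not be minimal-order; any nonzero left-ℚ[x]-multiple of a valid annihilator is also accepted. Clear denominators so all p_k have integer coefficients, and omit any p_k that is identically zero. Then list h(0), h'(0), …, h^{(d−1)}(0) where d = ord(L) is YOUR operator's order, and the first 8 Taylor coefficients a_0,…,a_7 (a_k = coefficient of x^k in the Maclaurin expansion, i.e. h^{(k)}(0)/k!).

f: a_k = -3, 0, 6, 0, -2, 0, 4/15, 0, …
g: a_k = 3, 3, -3/2, 3/2, -15/8, 21/8, -63/16, 99/16, …
Weyl lclm of L_f,L_g ⇒ L₀ (ord ≤ 3).
L = (-28 - 64·x - 64·x^2) + (12 + 88·x + 192·x^2 + 128·x^3)·Dx + (-7 - 16·x - 16·x^2)·Dx^2 + (3 + 22·x + 48·x^2 + 32·x^3)·Dx^3  (order 3).
h: a_k = 0, 3, 9/2, 3/2, -31/8, 21/8, -881/240, 99/16, …
ICs: h(0) = 0, h′(0) = 3, h′′(0) = 9.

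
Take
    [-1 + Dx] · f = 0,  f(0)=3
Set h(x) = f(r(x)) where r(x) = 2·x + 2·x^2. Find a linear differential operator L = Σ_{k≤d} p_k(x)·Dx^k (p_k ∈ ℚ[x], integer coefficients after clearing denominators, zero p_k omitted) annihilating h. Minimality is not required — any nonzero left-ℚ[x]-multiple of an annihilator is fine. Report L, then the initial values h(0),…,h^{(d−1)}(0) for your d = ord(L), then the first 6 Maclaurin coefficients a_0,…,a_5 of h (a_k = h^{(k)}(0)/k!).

L = (-2 - 4·x) + Dx  (order 1).
h: a_k = 3, 6, 12, 16, 20, 104/5, …
ICs: h(0) = 3.

f: a_k = 3, 3, 3/2, 1/2, 1/8, 1/40, …
f∘r: x↦r, Dx↦Dx/r' in L_f ⇒ L₀.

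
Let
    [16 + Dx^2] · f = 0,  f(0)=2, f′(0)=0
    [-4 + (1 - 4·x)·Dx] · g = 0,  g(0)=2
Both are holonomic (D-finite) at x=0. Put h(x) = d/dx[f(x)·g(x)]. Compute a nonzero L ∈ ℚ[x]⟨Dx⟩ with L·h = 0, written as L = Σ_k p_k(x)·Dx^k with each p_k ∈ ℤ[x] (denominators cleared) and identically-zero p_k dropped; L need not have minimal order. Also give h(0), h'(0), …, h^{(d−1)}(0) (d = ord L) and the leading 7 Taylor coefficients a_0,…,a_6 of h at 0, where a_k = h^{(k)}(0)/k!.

f: a_k = 2, 0, -16, 0, 64/3, 0, -512/45, …
g: a_k = 2, 8, 32, 128, 512, 2048, 8192, …
Product ⇒ symmetric product L₀, ord ≤ 2.
Derive L from L₀ (diff closure).
L = (-16 - 128·x + 256·x^2) + (-8 + 32·x)·Dx + (1 - 8·x + 16·x^2)·Dx^2  (order 2).
h: a_k = 16, 64, 384, 6656/3, 33280/3, 796672/15, 11153408/45, …
ICs: h(0) = 16, h′(0) = 64.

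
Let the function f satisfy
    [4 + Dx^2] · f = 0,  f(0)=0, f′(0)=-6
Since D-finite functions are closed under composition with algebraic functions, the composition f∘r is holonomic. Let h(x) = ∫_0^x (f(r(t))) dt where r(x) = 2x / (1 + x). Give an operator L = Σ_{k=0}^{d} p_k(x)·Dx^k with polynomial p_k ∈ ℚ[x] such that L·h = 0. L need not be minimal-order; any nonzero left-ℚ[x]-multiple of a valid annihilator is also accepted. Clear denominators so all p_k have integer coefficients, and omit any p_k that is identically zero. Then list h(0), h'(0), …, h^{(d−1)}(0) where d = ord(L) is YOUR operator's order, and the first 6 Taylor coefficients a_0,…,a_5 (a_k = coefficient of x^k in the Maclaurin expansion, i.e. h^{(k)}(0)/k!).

L = 16·Dx + (2 + 6·x + 6·x^2 + 2·x^3)·Dx^2 + (1 + 4·x + 6·x^2 + 4·x^3 + x^4)·Dx^3  (order 3).
h: a_k = 0, 0, -6, 4, 5, -84/5, …
ICs: h(0) = 0, h′(0) = 0, h′′(0) = -12.

f: a_k = 0, -6, 0, 4, 0, -4/5, …
Substitute x→r, Dx→(1/r')Dx; clear ⇒ L₀.
∫: right-multiply L₀ by Dx.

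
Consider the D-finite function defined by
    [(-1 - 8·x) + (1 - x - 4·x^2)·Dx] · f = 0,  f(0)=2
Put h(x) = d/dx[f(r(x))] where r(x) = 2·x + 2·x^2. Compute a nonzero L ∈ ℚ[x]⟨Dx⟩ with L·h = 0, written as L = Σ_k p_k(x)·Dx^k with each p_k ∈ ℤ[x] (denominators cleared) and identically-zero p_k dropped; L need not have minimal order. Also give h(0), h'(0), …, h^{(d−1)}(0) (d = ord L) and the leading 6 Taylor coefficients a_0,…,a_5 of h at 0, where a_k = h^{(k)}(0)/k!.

f: a_k = 2, 2, 10, 18, 58, 130, …
Change of var in L_f (x↦r) gives L₀.
h=h₀': d/dx-closure on L₀ ⇒ L.
L = (22 + 204·x + 1260·x^2 + 4672·x^3 + 8736·x^4 + 7680·x^5 + 2560·x^6) + (-1 - 16·x + 6·x^2 + 420·x^3 + 1520·x^4 + 2400·x^5 + 1792·x^6 + 512·x^7)·Dx  (order 1).
h: a_k = 4, 88, 672, 5600, 41520, 298080, …
ICs: h(0) = 4.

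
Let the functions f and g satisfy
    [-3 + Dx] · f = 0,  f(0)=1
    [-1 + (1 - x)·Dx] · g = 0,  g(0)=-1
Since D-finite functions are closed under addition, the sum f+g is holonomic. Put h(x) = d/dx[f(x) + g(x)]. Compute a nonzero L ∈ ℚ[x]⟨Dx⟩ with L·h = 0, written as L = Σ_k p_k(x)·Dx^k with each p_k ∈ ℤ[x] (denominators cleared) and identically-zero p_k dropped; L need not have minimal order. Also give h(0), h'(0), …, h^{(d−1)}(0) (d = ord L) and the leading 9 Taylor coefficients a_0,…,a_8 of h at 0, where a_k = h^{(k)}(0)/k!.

f: a_k = 1, 3, 9/2, 9/2, 27/8, 81/40, 81/80, 243/560, 729/4480, …
g: a_k = -1, -1, -1, -1, -1, -1, -1, -1, -1, …
Sum ⇒ L₀ = lclm(L_f,L_g) in ℚ(x)⟨Dx⟩.
h₀' ⇒ L via d/dx closure of L₀.
L = 18·x + (3 - 18·x + 9·x^2)·Dx + (-1 + 4·x - 3·x^2)·Dx^2  (order 2).
h: a_k = 2, 7, 21/2, 19/2, 41/8, 3/40, -317/80, -3751/560, -38133/4480, …
ICs: h(0) = 2, h′(0) = 7.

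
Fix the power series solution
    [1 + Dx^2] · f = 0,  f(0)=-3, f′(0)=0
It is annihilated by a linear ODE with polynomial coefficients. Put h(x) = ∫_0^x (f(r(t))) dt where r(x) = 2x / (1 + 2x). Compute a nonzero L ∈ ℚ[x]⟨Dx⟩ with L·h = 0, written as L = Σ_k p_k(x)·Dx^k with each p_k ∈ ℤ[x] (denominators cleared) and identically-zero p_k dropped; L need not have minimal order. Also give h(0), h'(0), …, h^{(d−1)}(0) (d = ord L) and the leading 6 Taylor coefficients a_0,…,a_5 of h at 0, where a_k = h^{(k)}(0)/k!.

L = 4·Dx + (4 + 24·x + 48·x^2 + 32·x^3)·Dx^2 + (1 + 8·x + 24·x^2 + 32·x^3 + 16·x^4)·Dx^3  (order 3).
h: a_k = 0, -3, 0, 2, -6, 14, …
ICs: h(0) = 0, h′(0) = -3, h′′(0) = 0.

f: a_k = -3, 0, 3/2, 0, -1/8, 0, …
Change of var in L_f (x↦r) gives L₀.
h=∫₀ˣh₀: take L = L₀·Dx.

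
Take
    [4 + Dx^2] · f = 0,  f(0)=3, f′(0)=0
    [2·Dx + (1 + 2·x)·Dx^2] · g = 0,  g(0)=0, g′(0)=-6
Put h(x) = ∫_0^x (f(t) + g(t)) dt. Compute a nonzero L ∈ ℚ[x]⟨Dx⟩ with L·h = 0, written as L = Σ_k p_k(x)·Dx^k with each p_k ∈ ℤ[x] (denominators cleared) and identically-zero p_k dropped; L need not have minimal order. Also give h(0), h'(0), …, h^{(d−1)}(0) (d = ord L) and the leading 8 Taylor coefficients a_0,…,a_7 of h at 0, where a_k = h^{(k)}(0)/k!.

f: a_k = 3, 0, -6, 0, 2, 0, -4/15, 0, …
g: a_k = 0, -6, 6, -8, 12, -96/5, 32, -384/7, …
Weyl lclm of L_f,L_g ⇒ L₀ (ord ≤ 4).
∫: right-multiply L₀ by Dx.
L = (56 + 32·x + 32·x^2)·Dx^2 + (12 + 40·x + 48·x^2 + 32·x^3)·Dx^3 + (14 + 8·x + 8·x^2)·Dx^4 + (3 + 10·x + 12·x^2 + 8·x^3)·Dx^5  (order 5).
h: a_k = 0, 3, -3, 0, -2, 14/5, -16/5, 68/15, …
ICs: h(0) = 0, h′(0) = 3, h′′(0) = -6, h′′′(0) = 0, h′′′′(0) = -48.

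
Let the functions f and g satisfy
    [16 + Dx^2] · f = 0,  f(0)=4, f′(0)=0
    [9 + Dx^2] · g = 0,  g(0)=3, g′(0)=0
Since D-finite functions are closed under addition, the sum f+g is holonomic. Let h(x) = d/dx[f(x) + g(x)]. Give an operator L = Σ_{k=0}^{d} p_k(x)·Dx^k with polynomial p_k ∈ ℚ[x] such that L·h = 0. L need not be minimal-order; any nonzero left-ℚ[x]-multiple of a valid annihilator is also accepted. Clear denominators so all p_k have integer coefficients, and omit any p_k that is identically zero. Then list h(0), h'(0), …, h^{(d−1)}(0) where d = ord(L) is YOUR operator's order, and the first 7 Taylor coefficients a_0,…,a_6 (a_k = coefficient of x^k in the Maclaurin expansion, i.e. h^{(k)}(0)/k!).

f: a_k = 4, 0, -32, 0, 128/3, 0, -1024/45, …
g: a_k = 3, 0, -27/2, 0, 81/8, 0, -243/80, …
L₀ := lclm(L_f,L_g); ord L₀ ≤ 2+2.
h=h₀': d/dx-closure on L₀ ⇒ L.
L = 144 + 25·Dx^2 + Dx^4  (order 4).
h: a_k = 0, -91, 0, 1267/6, 0, -18571/120, 0, …
ICs: h(0) = 0, h′(0) = -91, h′′(0) = 0, h′′′(0) = 1267.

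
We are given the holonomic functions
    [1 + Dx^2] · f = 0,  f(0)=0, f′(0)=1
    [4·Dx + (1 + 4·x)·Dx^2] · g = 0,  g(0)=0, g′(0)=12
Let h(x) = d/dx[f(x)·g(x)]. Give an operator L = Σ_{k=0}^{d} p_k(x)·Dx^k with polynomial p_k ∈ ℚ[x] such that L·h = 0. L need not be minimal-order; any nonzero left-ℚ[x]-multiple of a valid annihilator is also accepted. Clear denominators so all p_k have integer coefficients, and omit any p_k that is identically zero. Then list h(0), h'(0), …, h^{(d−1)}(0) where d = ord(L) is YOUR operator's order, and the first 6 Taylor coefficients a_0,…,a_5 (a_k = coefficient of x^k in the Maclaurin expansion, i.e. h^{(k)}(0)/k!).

f: a_k = 0, 1, 0, -1/6, 0, 1/120, …
g: a_k = 0, 12, -24, 64, -192, 3072/5, …
Product ⇒ symmetric product L₀, ord ≤ 4.
Differentiate: ansatz ord ≤ ord L₀ ⇒ L.
L = (-12355 - 1064·x - 6288·x^2 - 16128·x^3 - 13568·x^4 + 6144·x^5 + 4096·x^6) + (-3384 - 15968·x - 14080·x^2 - 15360·x^3 + 10240·x^4 + 8192·x^5)·Dx + (-12502 - 2384·x - 10016·x^2 - 19968·x^3 - 14848·x^4 + 12288·x^5 + 8192·x^6)·Dx^2 + (-3384 - 15968·x - 14080·x^2 - 15360·x^3 + 10240·x^4 + 8192·x^5)·Dx^3 + (-147 - 1320·x - 3728·x^2 - 3840·x^3 - 1280·x^4 + 6144·x^5 + 4096·x^6)·Dx^4  (order 4).
h: a_k = 0, 24, -72, 248, -940, 3623, …
ICs: h(0) = 0, h′(0) = 24, h′′(0) = -144, h′′′(0) = 1488.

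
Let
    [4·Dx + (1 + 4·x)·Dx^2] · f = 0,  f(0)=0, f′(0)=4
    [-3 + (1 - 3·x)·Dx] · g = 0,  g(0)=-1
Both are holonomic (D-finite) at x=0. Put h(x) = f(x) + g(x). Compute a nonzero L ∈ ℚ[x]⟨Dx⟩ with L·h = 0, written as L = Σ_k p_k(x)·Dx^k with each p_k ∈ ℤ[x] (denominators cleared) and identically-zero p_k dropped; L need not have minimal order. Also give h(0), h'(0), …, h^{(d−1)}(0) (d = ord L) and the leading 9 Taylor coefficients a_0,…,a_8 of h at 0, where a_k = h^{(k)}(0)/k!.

f: a_k = 0, 4, -8, 64/3, -64, 1024/5, -2048/3, 16384/7, -8192, …
g: a_k = -1, -3, -9, -27, -81, -243, -729, -2187, -6561, …
Sum ⇒ L₀ = lclm(L_f,L_g) in ℚ(x)⟨Dx⟩.
L = (-204 - 144·x)·Dx + (-11 - 312·x - 288·x^2)·Dx^2 + (5 + 11·x - 54·x^2 - 72·x^3)·Dx^3  (order 3).
h: a_k = -1, 1, -17, -17/3, -145, -191/5, -4235/3, 1075/7, -14753, …
ICs: h(0) = -1, h′(0) = 1, h′′(0) = -34.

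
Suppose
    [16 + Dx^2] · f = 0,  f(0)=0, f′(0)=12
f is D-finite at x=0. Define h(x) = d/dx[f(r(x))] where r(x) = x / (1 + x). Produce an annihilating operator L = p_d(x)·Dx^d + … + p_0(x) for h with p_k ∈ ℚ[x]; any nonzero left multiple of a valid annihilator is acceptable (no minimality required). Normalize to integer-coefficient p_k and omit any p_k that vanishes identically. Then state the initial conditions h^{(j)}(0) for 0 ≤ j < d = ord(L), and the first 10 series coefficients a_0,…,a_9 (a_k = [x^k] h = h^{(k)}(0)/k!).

L = (22 + 12·x + 6·x^2) + (6 + 18·x + 18·x^2 + 6·x^3)·Dx + (1 + 4·x + 6·x^2 + 4·x^3 + x^4)·Dx^2  (order 2).
h: a_k = 12, -24, -60, 336, -772, 1080, -9844/15, -20128/15, 120412/21, -270040/21, …
ICs: h(0) = 12, h′(0) = -24.

f: a_k = 0, 12, 0, -32, 0, 128/5, 0, -1024/105, 0, 2048/945, …
h₀=f(r): pull back L_f along r ⇒ L₀.
h₀' ⇒ L via d/dx closure of L₀.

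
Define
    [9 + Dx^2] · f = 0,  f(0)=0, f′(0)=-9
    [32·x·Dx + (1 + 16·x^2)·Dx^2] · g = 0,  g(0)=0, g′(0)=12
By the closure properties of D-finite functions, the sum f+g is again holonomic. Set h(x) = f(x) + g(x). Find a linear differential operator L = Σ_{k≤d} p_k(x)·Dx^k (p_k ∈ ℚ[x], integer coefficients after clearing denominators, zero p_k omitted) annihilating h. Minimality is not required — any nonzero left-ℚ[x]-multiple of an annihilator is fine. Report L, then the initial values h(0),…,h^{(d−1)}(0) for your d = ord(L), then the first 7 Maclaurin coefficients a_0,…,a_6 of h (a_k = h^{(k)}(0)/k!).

f: a_k = 0, -9, 0, 27/2, 0, -243/40, 0, …
g: a_k = 0, 12, 0, -64, 0, 3072/5, 0, …
f+g: L₀ = lclm(L_f,L_g), ord ≤ 2+2.
L = (-52704·x + 967680·x^3 + 663552·x^5)·Dx + (-207 + 13104·x^2 + 283392·x^4 + 331776·x^6)·Dx^2 + (-5856·x + 107520·x^3 + 73728·x^5)·Dx^3 + (-23 + 1456·x^2 + 31488·x^4 + 36864·x^6)·Dx^4  (order 4).
h: a_k = 0, 3, 0, -101/2, 0, 24333/40, 0, …
ICs: h(0) = 0, h′(0) = 3, h′′(0) = 0, h′′′(0) = -303.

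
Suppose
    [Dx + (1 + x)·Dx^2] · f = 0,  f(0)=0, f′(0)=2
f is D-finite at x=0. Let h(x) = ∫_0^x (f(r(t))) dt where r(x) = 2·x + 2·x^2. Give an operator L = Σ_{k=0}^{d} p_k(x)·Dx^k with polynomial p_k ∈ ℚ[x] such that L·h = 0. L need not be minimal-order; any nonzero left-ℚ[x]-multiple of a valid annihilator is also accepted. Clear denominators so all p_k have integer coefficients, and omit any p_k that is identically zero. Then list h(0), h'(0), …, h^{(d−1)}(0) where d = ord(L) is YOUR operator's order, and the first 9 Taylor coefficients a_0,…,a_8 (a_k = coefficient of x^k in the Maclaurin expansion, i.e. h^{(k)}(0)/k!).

L = (4·x + 4·x^2)·Dx^2 + (1 + 4·x + 6·x^2 + 4·x^3)·Dx^3  (order 3).
h: a_k = 0, 0, 2, 0, -2/3, 4/5, -8/15, 0, 4/7, …
ICs: h(0) = 0, h′(0) = 0, h′′(0) = 4.

f: a_k = 0, 2, -1, 2/3, -1/2, 2/5, -1/3, 2/7, -1/4, …
h₀=f(r): pull back L_f along r ⇒ L₀.
∫: right-multiply L₀ by Dx.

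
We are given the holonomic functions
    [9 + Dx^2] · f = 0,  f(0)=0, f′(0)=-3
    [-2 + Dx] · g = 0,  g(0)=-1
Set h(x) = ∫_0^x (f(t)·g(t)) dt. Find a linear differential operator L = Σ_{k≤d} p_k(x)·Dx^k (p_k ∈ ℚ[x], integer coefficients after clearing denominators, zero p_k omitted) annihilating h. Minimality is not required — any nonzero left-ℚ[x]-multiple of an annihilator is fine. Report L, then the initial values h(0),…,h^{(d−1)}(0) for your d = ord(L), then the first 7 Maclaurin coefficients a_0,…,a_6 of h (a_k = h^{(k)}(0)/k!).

L = 13·Dx - 4·Dx^2 + Dx^3  (order 3).
h: a_k = 0, 0, 3/2, 2, 3/8, -1, -199/240, …
ICs: h(0) = 0, h′(0) = 0, h′′(0) = 3.

f: a_k = 0, -3, 0, 9/2, 0, -81/40, 0, …
g: a_k = -1, -2, -2, -4/3, -2/3, -4/15, -4/45, …
Sym-product of L_f,L_g gives L₀ (≤ ord 2).
∫: right-multiply L₀ by Dx.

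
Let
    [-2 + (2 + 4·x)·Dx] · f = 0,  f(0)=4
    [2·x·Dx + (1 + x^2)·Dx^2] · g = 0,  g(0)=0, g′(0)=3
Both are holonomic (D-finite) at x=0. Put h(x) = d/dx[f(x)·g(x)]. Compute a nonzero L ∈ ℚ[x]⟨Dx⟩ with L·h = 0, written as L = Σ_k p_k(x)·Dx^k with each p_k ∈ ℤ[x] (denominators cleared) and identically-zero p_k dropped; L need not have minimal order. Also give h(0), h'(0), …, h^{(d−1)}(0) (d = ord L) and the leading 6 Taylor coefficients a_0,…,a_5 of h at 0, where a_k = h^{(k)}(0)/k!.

L = (-1 + 20·x + 20·x^2 - 12·x^3 - 3·x^4) + (8 + 30·x + 54·x^2 + 34·x^3 - 42·x^4 - 12·x^5)·Dx + (3 + 10·x + 6·x^2 - 2·x^3 - x^4 - 12·x^5 - 4·x^6)·Dx^2  (order 2).
h: a_k = 12, 24, -30, 8, -31/2, 327/5, …
ICs: h(0) = 12, h′(0) = 24.

f: a_k = 4, 4, -2, 2, -5/2, 7/2, …
g: a_k = 0, 3, 0, -1, 0, 3/5, …
Sym-product of L_f,L_g gives L₀ (≤ ord 2).
Derive L from L₀ (diff closure).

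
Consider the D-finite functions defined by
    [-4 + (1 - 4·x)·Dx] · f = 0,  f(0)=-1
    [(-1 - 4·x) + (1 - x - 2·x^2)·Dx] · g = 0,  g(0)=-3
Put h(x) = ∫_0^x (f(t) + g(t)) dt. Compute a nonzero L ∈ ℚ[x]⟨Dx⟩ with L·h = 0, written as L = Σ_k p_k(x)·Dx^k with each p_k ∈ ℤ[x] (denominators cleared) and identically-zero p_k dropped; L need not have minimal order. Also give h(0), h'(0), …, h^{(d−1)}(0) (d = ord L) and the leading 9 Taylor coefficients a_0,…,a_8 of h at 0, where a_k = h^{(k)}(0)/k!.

L = (-8 - 144·x + 96·x^2 - 128·x^3)·Dx + (26 - 28·x - 120·x^2 + 128·x^3 - 256·x^4)·Dx^2 + (-3 + 19·x - 34·x^2 + 24·x^3 + 16·x^4 - 64·x^5)·Dx^3  (order 3).
h: a_k = 0, -4, -7/2, -25/3, -79/4, -289/5, -1087/6, -4225/7, -16639/8, …
ICs: h(0) = 0, h′(0) = -4, h′′(0) = -7.

f: a_k = -1, -4, -16, -64, -256, -1024, -4096, -16384, -65536, …
g: a_k = -3, -3, -9, -15, -33, -63, -129, -255, -513, …
f+g: L₀ = lclm(L_f,L_g), ord ≤ 1+1.
h=∫₀ˣh₀: take L = L₀·Dx.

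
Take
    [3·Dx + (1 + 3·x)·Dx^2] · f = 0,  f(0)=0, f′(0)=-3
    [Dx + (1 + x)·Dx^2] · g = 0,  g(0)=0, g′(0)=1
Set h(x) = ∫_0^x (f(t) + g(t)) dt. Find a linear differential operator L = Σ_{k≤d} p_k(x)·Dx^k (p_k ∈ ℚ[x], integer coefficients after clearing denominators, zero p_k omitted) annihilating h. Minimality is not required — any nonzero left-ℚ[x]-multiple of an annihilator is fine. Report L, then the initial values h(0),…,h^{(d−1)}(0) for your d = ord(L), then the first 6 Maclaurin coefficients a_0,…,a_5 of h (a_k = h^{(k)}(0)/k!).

L = 6·Dx^2 + (8 + 12·x)·Dx^3 + (1 + 4·x + 3·x^2)·Dx^4  (order 4).
h: a_k = 0, 0, -1, 4/3, -13/6, 4, …
ICs: h(0) = 0, h′(0) = 0, h′′(0) = -2, h′′′(0) = 8.

f: a_k = 0, -3, 9/2, -9, 81/4, -243/5, …
g: a_k = 0, 1, -1/2, 1/3, -1/4, 1/5, …
Sum ⇒ L₀ = lclm(L_f,L_g) in ℚ(x)⟨Dx⟩.
h=∫h₀ ⇒ L = L₀·Dx.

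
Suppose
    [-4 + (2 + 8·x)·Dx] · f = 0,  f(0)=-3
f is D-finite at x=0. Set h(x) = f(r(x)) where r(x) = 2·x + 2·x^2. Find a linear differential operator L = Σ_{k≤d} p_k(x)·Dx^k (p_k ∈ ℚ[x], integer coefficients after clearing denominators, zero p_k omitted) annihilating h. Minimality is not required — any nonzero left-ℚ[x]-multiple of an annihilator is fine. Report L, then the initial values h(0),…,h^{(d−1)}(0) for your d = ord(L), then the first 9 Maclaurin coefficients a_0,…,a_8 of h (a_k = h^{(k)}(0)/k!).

L = (-4 - 8·x) + (1 + 8·x + 8·x^2)·Dx  (order 1).
h: a_k = -3, -12, 12, -48, 216, -1056, 5472, -29568, 164832, …
ICs: h(0) = -3.

f: a_k = -3, -6, 6, -12, 30, -84, 252, -792, 2574, …
h₀=f(r): pull back L_f along r ⇒ L₀.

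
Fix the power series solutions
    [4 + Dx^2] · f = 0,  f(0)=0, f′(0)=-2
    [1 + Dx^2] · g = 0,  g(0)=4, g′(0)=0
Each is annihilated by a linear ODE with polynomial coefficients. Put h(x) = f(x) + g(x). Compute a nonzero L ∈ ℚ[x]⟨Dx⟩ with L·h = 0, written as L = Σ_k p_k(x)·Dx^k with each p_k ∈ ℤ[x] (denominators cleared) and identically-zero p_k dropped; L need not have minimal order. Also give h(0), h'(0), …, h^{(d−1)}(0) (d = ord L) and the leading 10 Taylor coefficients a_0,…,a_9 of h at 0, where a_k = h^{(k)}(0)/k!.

f: a_k = 0, -2, 0, 4/3, 0, -4/15, 0, 8/315, 0, -4/2835, …
g: a_k = 4, 0, -2, 0, 1/6, 0, -1/180, 0, 1/10080, 0, …
f+g: L₀ = lclm(L_f,L_g), ord ≤ 2+2.
L = 4 + 5·Dx^2 + Dx^4  (order 4).
h: a_k = 4, -2, -2, 4/3, 1/6, -4/15, -1/180, 8/315, 1/10080, -4/2835, …
ICs: h(0) = 4, h′(0) = -2, h′′(0) = -4, h′′′(0) = 8.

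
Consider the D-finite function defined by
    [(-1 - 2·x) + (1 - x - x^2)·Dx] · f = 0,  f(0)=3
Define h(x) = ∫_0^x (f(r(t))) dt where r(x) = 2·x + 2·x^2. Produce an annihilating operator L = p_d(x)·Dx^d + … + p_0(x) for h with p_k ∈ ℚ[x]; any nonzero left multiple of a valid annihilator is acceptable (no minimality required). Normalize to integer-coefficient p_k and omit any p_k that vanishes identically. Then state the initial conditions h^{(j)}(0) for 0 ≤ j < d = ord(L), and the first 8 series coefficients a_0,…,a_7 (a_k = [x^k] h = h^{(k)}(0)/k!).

L = (2 + 12·x + 24·x^2 + 16·x^3)·Dx + (-1 + 2·x + 6·x^2 + 8·x^3 + 4·x^4)·Dx^2  (order 2).
h: a_k = 0, 3, 3, 10, 30, 96, 324, 7848/7, …
ICs: h(0) = 0, h′(0) = 3.

f: a_k = 3, 3, 6, 9, 15, 24, 39, 63, …
f∘r: x↦r, Dx↦Dx/r' in L_f ⇒ L₀.
h=∫₀ˣh₀: take L = L₀·Dx.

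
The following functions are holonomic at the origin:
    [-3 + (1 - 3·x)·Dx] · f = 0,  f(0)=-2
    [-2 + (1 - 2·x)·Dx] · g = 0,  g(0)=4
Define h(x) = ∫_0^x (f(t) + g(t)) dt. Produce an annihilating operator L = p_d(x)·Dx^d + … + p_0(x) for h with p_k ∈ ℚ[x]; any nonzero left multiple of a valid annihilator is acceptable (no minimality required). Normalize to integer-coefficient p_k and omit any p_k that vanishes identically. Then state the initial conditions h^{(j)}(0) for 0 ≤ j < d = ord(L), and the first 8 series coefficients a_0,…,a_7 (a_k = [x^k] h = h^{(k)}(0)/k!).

L = -12·Dx + (10 - 24·x)·Dx^2 + (-1 + 5·x - 6·x^2)·Dx^3  (order 3).
h: a_k = 0, 2, 1, -2/3, -11/2, -98/5, -179/3, -1202/7, …
ICs: h(0) = 0, h′(0) = 2, h′′(0) = 2.

f: a_k = -2, -6, -18, -54, -162, -486, -1458, -4374, …
g: a_k = 4, 8, 16, 32, 64, 128, 256, 512, …
L₀ := lclm(L_f,L_g); ord L₀ ≤ 1+1.
h=∫₀ˣh₀: take L = L₀·Dx.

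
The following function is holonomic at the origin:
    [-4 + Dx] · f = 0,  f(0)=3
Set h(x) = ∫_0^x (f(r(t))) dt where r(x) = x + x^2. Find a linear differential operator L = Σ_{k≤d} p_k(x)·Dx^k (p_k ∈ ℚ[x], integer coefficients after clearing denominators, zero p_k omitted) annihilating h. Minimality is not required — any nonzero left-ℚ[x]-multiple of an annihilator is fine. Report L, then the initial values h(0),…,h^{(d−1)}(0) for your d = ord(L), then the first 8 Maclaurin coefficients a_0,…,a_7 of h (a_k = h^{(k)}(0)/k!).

f: a_k = 3, 12, 24, 32, 32, 128/5, 256/15, 1024/105, …
h₀=f(r): pull back L_f along r ⇒ L₀.
∫: right-multiply L₀ by Dx.
L = (-4 - 8·x)·Dx + Dx^2  (order 2).
h: a_k = 0, 3, 6, 12, 20, 152/5, 208/5, 5536/105, …
ICs: h(0) = 0, h′(0) = 3.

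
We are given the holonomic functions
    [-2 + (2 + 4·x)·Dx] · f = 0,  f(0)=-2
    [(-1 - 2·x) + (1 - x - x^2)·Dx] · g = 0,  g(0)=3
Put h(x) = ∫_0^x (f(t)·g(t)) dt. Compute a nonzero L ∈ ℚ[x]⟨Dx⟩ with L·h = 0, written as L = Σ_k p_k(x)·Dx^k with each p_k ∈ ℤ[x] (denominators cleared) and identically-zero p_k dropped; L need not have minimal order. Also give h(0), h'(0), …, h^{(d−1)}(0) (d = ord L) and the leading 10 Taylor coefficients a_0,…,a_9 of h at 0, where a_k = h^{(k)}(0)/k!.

L = (2 + 3·x + 3·x^2)·Dx + (-1 - x + 3·x^2 + 2·x^3)·Dx^2  (order 2).
h: a_k = 0, -6, -6, -5, -15/2, -33/4, -51/4, -879/56, -795/32, -6155/192, …
ICs: h(0) = 0, h′(0) = -6.

f: a_k = -2, -2, 1, -1, 5/4, -7/4, 21/8, -33/8, 429/64, -715/64, …
g: a_k = 3, 3, 6, 9, 15, 24, 39, 63, 102, 165, …
f·g: L₀ = L_f ⊗_s L_g, ord ≤ 1·1.
h=∫₀ˣh₀: take L = L₀·Dx.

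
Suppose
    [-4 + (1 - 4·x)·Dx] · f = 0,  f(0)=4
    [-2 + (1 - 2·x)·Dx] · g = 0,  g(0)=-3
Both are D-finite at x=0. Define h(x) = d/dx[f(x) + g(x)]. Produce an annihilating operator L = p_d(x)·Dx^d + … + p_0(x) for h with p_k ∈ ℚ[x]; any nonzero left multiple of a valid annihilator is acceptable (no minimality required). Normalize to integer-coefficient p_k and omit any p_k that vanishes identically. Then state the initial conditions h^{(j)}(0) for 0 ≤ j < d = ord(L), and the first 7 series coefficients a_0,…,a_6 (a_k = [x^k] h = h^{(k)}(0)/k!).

L = 48 + (-18 + 48·x)·Dx + (1 - 6·x + 8·x^2)·Dx^2  (order 2).
h: a_k = 10, 104, 696, 3904, 20000, 97152, 456064, …
ICs: h(0) = 10, h′(0) = 104.

f: a_k = 4, 16, 64, 256, 1024, 4096, 16384, …
g: a_k = -3, -6, -12, -24, -48, -96, -192, …
Sum ⇒ L₀ = lclm(L_f,L_g) in ℚ(x)⟨Dx⟩.
Derive L from L₀ (diff closure).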